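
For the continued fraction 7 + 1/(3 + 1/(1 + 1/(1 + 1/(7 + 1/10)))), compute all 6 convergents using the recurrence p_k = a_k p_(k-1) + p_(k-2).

7/1, 22/3, 29/4, 51/7, 386/53, 3911/537

Using the convergent recurrence p_i = a_i*p_{i-1} + p_{i-2}, q_i = a_i*q_{i-1} + q_{i-2} with p_{-2}=0, p_{-1}=1, q_{-2}=1, q_{-1}=0:
  i=0: a_0=7, p_0 = 7*1 + 0 = 7, q_0 = 7*0 + 1 = 1.
  i=1: a_1=3, p_1 = 3*7 + 1 = 22, q_1 = 3*1 + 0 = 3.
  i=2: a_2=1, p_2 = 1*22 + 7 = 29, q_2 = 1*3 + 1 = 4.
  i=3: a_3=1, p_3 = 1*29 + 22 = 51, q_3 = 1*4 + 3 = 7.
  i=4: a_4=7, p_4 = 7*51 + 29 = 386, q_4 = 7*7 + 4 = 53.
  i=5: a_5=10, p_5 = 10*386 + 51 = 3911, q_5 = 10*53 + 7 = 537.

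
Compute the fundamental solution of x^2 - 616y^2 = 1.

(x, y) = (21295, 858)

First expand sqrt(616) as a continued fraction. With x_i = (sqrt(616) + m_i)/d_i and (m_0, d_0) = (0, 1): a_0 = floor(sqrt(616)) = 24, since 24^2 = 576 <= 616 < 625 = 25^2.
Iterate m_{i+1} = d_i*a_i - m_i, d_{i+1} = (616 - m_{i+1}^2)/d_i, a_{i+1} = floor((a_0 + m_{i+1})/d_{i+1}):
  m_1 = 1*24 - 0 = 24, d_1 = (616 - 24^2)/1 = 40/1 = 40, a_1 = floor((24 + 24)/40) = 1.
  m_2 = 40*1 - 24 = 16, d_2 = (616 - 16^2)/40 = 360/40 = 9, a_2 = floor((24 + 16)/9) = 4.
  m_3 = 9*4 - 16 = 20, d_3 = (616 - 20^2)/9 = 216/9 = 24, a_3 = floor((24 + 20)/24) = 1.
  m_4 = 24*1 - 20 = 4, d_4 = (616 - 4^2)/24 = 600/24 = 25, a_4 = floor((24 + 4)/25) = 1.
  m_5 = 25*1 - 4 = 21, d_5 = (616 - 21^2)/25 = 175/25 = 7, a_5 = floor((24 + 21)/7) = 6.
  m_6 = 7*6 - 21 = 21, d_6 = (616 - 21^2)/7 = 175/7 = 25, a_6 = floor((24 + 21)/25) = 1.
  m_7 = 25*1 - 21 = 4, d_7 = (616 - 4^2)/25 = 600/25 = 24, a_7 = floor((24 + 4)/24) = 1.
  m_8 = 24*1 - 4 = 20, d_8 = (616 - 20^2)/24 = 216/24 = 9, a_8 = floor((24 + 20)/9) = 4.
  m_9 = 9*4 - 20 = 16, d_9 = (616 - 16^2)/9 = 360/9 = 40, a_9 = floor((24 + 16)/40) = 1.
  m_10 = 40*1 - 16 = 24, d_10 = (616 - 24^2)/40 = 40/40 = 1, a_10 = floor((24 + 24)/1) = 48.
  m_11 = 1*48 - 24 = 24, d_11 = (616 - 24^2)/1 = 40/1 = 40: (m_11, d_11) = (m_1, d_1) = (24, 40), so from here the quotients repeat a_1, ..., a_10; the period length is 10.
So sqrt(616) = [24; (1, 4, 1, 1, 6, 1, 1, 4, 1, 48)] with period length k = 10.
k is even, so the fundamental solution of x^2 - 616y^2 = 1 is (p_{k-1}, q_{k-1}) = (p_9, q_9); compute convergents through index 9.
Convergents (p_i = a_i*p_{i-1} + p_{i-2}, q_i = a_i*q_{i-1} + q_{i-2} with p_{-2}=0, p_{-1}=1, q_{-2}=1, q_{-1}=0):
  i=0: a_0=24, p_0 = 24*1 + 0 = 24, q_0 = 24*0 + 1 = 1.
  i=1: a_1=1, p_1 = 1*24 + 1 = 25, q_1 = 1*1 + 0 = 1.
  i=2: a_2=4, p_2 = 4*25 + 24 = 124, q_2 = 4*1 + 1 = 5.
  i=3: a_3=1, p_3 = 1*124 + 25 = 149, q_3 = 1*5 + 1 = 6.
  i=4: a_4=1, p_4 = 1*149 + 124 = 273, q_4 = 1*6 + 5 = 11.
  i=5: a_5=6, p_5 = 6*273 + 149 = 1787, q_5 = 6*11 + 6 = 72.
  i=6: a_6=1, p_6 = 1*1787 + 273 = 2060, q_6 = 1*72 + 11 = 83.
  i=7: a_7=1, p_7 = 1*2060 + 1787 = 3847, q_7 = 1*83 + 72 = 155.
  i=8: a_8=4, p_8 = 4*3847 + 2060 = 17448, q_8 = 4*155 + 83 = 703.
  i=9: a_9=1, p_9 = 1*17448 + 3847 = 21295, q_9 = 1*703 + 155 = 858.
Check: 21295^2 - 616*858^2 = 453477025 - 453477024 = 1, so (x, y) = (21295, 858) solves the equation, and by the theorem it is the least positive solution.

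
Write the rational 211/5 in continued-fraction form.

[42; 5]

Run the Euclidean algorithm on 211 and 5; the successive quotients are the partial quotients a_0, a_1, ... (each step inverts the fractional part left over by the previous one):
  211 = 42*5 + 1, so a_0 = 42.
  5 = 5*1 + 0, so a_1 = 5.
The remainder reaches 0 after 2 divisions, so the expansion has 2 partial quotients, read off in order.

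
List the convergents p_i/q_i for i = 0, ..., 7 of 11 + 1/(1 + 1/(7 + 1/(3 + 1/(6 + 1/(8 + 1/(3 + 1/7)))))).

11/1, 12/1, 95/8, 297/25, 1877/158, 15313/1289, 47816/4025, 350025/29464

Using the convergent recurrence p_i = a_i*p_{i-1} + p_{i-2}, q_i = a_i*q_{i-1} + q_{i-2} with p_{-2}=0, p_{-1}=1, q_{-2}=1, q_{-1}=0:
  i=0: a_0=11, p_0 = 11*1 + 0 = 11, q_0 = 11*0 + 1 = 1.
  i=1: a_1=1, p_1 = 1*11 + 1 = 12, q_1 = 1*1 + 0 = 1.
  i=2: a_2=7, p_2 = 7*12 + 11 = 95, q_2 = 7*1 + 1 = 8.
  i=3: a_3=3, p_3 = 3*95 + 12 = 297, q_3 = 3*8 + 1 = 25.
  i=4: a_4=6, p_4 = 6*297 + 95 = 1877, q_4 = 6*25 + 8 = 158.
  i=5: a_5=8, p_5 = 8*1877 + 297 = 15313, q_5 = 8*158 + 25 = 1289.
  i=6: a_6=3, p_6 = 3*15313 + 1877 = 47816, q_6 = 3*1289 + 158 = 4025.
  i=7: a_7=7, p_7 = 7*47816 + 15313 = 350025, q_7 = 7*4025 + 1289 = 29464.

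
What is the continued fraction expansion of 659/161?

Run the Euclidean algorithm on 659 and 161; the successive quotients are the partial quotients a_0, a_1, ... (each step inverts the fractional part left over by the previous one):
  659 = 4*161 + 15, so a_0 = 4.
  161 = 10*15 + 11, so a_1 = 10.
  15 = 1*11 + 4, so a_2 = 1.
  11 = 2*4 + 3, so a_3 = 2.
  4 = 1*3 + 1, so a_4 = 1.
  3 = 3*1 + 0, so a_5 = 3.
The remainder reaches 0 after 6 divisions, so the expansion has 6 partial quotients, read off in order.

[4; 10, 1, 2, 1, 3]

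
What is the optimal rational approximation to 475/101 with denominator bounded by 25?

Expand x = 475/101 as a continued fraction with the Euclidean algorithm:
  475 = 4*101 + 71, so a_0 = 4.
  101 = 1*71 + 30, so a_1 = 1.
  71 = 2*30 + 11, so a_2 = 2.
  30 = 2*11 + 8, so a_3 = 2.
  11 = 1*8 + 3, so a_4 = 1.
  8 = 2*3 + 2, so a_5 = 2.
  3 = 1*2 + 1, so a_6 = 1.
  2 = 2*1 + 0, so a_7 = 2.
so x = [4; 1, 2, 2, 1, 2, 1, 2].
Convergents (p_i = a_i*p_{i-1} + p_{i-2}, q_i = a_i*q_{i-1} + q_{i-2} with p_{-2}=0, p_{-1}=1, q_{-2}=1, q_{-1}=0), until the denominator exceeds 25:
  i=0: a_0=4, p_0 = 4*1 + 0 = 4, q_0 = 4*0 + 1 = 1.
  i=1: a_1=1, p_1 = 1*4 + 1 = 5, q_1 = 1*1 + 0 = 1.
  i=2: a_2=2, p_2 = 2*5 + 4 = 14, q_2 = 2*1 + 1 = 3.
  i=3: a_3=2, p_3 = 2*14 + 5 = 33, q_3 = 2*3 + 1 = 7.
  i=4: a_4=1, p_4 = 1*33 + 14 = 47, q_4 = 1*7 + 3 = 10.
  i=5: a_5=2, p_5 = 2*47 + 33 = 127, q_5 = 2*10 + 7 = 27.
q_5 = 27 > 25, so the last convergent with denominator <= 25 is p_4/q_4 = 47/10.
The closest fraction with denominator <= 25 is either p_4/q_4 or the intermediate fraction (k*p_4 + p_3)/(k*q_4 + q_3) with the largest k >= 1 whose denominator stays <= 25; these approach x as k grows, and every other convergent or intermediate fraction in range is farther away.
Largest k: floor((25 - q_3)/q_4) = floor((25 - 7)/10) = 1.
That gives (1*47 + 33)/(1*10 + 7) = 80/17.
Compare the errors: |x - 47/10| = |475*10 - 47*101|/(101*10) = 3/1010, and |x - 80/17| = |475*17 - 80*101|/(101*17) = 5/1717.
Cross-multiplying, 5*1010 = 5050 < 5151 = 3*1717, so 5/1717 is smaller: the intermediate fraction 80/17 is closer to x than 47/10.

80/17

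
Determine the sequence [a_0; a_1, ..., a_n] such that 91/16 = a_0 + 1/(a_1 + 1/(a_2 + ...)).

Run the Euclidean algorithm on 91 and 16; the successive quotients are the partial quotients a_0, a_1, ... (each step inverts the fractional part left over by the previous one):
  91 = 5*16 + 11, so a_0 = 5.
  16 = 1*11 + 5, so a_1 = 1.
  11 = 2*5 + 1, so a_2 = 2.
  5 = 5*1 + 0, so a_3 = 5.
The remainder reaches 0 after 4 divisions, so the expansion has 4 partial quotients, read off in order.

[5; 1, 2, 5]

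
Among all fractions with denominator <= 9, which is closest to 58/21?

Expand x = 58/21 as a continued fraction with the Euclidean algorithm:
  58 = 2*21 + 16, so a_0 = 2.
  21 = 1*16 + 5, so a_1 = 1.
  16 = 3*5 + 1, so a_2 = 3.
  5 = 5*1 + 0, so a_3 = 5.
so x = [2; 1, 3, 5].
Convergents (p_i = a_i*p_{i-1} + p_{i-2}, q_i = a_i*q_{i-1} + q_{i-2} with p_{-2}=0, p_{-1}=1, q_{-2}=1, q_{-1}=0), until the denominator exceeds 9:
  i=0: a_0=2, p_0 = 2*1 + 0 = 2, q_0 = 2*0 + 1 = 1.
  i=1: a_1=1, p_1 = 1*2 + 1 = 3, q_1 = 1*1 + 0 = 1.
  i=2: a_2=3, p_2 = 3*3 + 2 = 11, q_2 = 3*1 + 1 = 4.
  i=3: a_3=5, p_3 = 5*11 + 3 = 58, q_3 = 5*4 + 1 = 21.
q_3 = 21 > 9, so the last convergent with denominator <= 9 is p_2/q_2 = 11/4.
The closest fraction with denominator <= 9 is either p_2/q_2 or the intermediate fraction (k*p_2 + p_1)/(k*q_2 + q_1) with the largest k >= 1 whose denominator stays <= 9; these approach x as k grows, and every other convergent or intermediate fraction in range is farther away.
Largest k: floor((9 - q_1)/q_2) = floor((9 - 1)/4) = 2.
That gives (2*11 + 3)/(2*4 + 1) = 25/9.
Compare the errors: |x - 11/4| = |58*4 - 11*21|/(21*4) = 1/84, and |x - 25/9| = |58*9 - 25*21|/(21*9) = 3/189.
Cross-multiplying, 1*189 = 189 < 252 = 3*84, so 1/84 is smaller: the convergent 11/4 is closer to x than 25/9.

11/4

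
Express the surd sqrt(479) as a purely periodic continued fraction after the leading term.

Write x_i = (sqrt(479) + m_i)/d_i with (m_0, d_0) = (0, 1). a_0 = floor(sqrt(479)) = 21, since 21^2 = 441 <= 479 < 484 = 22^2.
Iterate m_{i+1} = d_i*a_i - m_i, d_{i+1} = (479 - m_{i+1}^2)/d_i, a_{i+1} = floor((a_0 + m_{i+1})/d_{i+1}):
  m_1 = 1*21 - 0 = 21, d_1 = (479 - 21^2)/1 = 38/1 = 38, a_1 = floor((21 + 21)/38) = 1.
  m_2 = 38*1 - 21 = 17, d_2 = (479 - 17^2)/38 = 190/38 = 5, a_2 = floor((21 + 17)/5) = 7.
  m_3 = 5*7 - 17 = 18, d_3 = (479 - 18^2)/5 = 155/5 = 31, a_3 = floor((21 + 18)/31) = 1.
  m_4 = 31*1 - 18 = 13, d_4 = (479 - 13^2)/31 = 310/31 = 10, a_4 = floor((21 + 13)/10) = 3.
  m_5 = 10*3 - 13 = 17, d_5 = (479 - 17^2)/10 = 190/10 = 19, a_5 = floor((21 + 17)/19) = 2.
  m_6 = 19*2 - 17 = 21, d_6 = (479 - 21^2)/19 = 38/19 = 2, a_6 = floor((21 + 21)/2) = 21.
  m_7 = 2*21 - 21 = 21, d_7 = (479 - 21^2)/2 = 38/2 = 19, a_7 = floor((21 + 21)/19) = 2.
  m_8 = 19*2 - 21 = 17, d_8 = (479 - 17^2)/19 = 190/19 = 10, a_8 = floor((21 + 17)/10) = 3.
  m_9 = 10*3 - 17 = 13, d_9 = (479 - 13^2)/10 = 310/10 = 31, a_9 = floor((21 + 13)/31) = 1.
  m_10 = 31*1 - 13 = 18, d_10 = (479 - 18^2)/31 = 155/31 = 5, a_10 = floor((21 + 18)/5) = 7.
  m_11 = 5*7 - 18 = 17, d_11 = (479 - 17^2)/5 = 190/5 = 38, a_11 = floor((21 + 17)/38) = 1.
  m_12 = 38*1 - 17 = 21, d_12 = (479 - 21^2)/38 = 38/38 = 1, a_12 = floor((21 + 21)/1) = 42.
  m_13 = 1*42 - 21 = 21, d_13 = (479 - 21^2)/1 = 38/1 = 38: (m_13, d_13) = (m_1, d_1) = (21, 38), so from here the quotients repeat a_1, ..., a_12; the period length is 12.
Hence the expansion of sqrt(479) is a_0 = 21 followed by the repeating block 1, 7, 1, 3, 2, 21, 2, 3, 1, 7, 1, 42 (period 12).

[21; (1, 7, 1, 3, 2, 21, 2, 3, 1, 7, 1, 42)]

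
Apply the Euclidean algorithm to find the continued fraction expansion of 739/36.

Run the Euclidean algorithm on 739 and 36; the successive quotients are the partial quotients a_0, a_1, ... (each step inverts the fractional part left over by the previous one):
  739 = 20*36 + 19, so a_0 = 20.
  36 = 1*19 + 17, so a_1 = 1.
  19 = 1*17 + 2, so a_2 = 1.
  17 = 8*2 + 1, so a_3 = 8.
  2 = 2*1 + 0, so a_4 = 2.
The remainder reaches 0 after 5 divisions, so the expansion has 5 partial quotients, read off in order.

[20; 1, 1, 8, 2]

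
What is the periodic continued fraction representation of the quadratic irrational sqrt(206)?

Write x_i = (sqrt(206) + m_i)/d_i with (m_0, d_0) = (0, 1). a_0 = floor(sqrt(206)) = 14, since 14^2 = 196 <= 206 < 225 = 15^2.
Iterate m_{i+1} = d_i*a_i - m_i, d_{i+1} = (206 - m_{i+1}^2)/d_i, a_{i+1} = floor((a_0 + m_{i+1})/d_{i+1}):
  m_1 = 1*14 - 0 = 14, d_1 = (206 - 14^2)/1 = 10/1 = 10, a_1 = floor((14 + 14)/10) = 2.
  m_2 = 10*2 - 14 = 6, d_2 = (206 - 6^2)/10 = 170/10 = 17, a_2 = floor((14 + 6)/17) = 1.
  m_3 = 17*1 - 6 = 11, d_3 = (206 - 11^2)/17 = 85/17 = 5, a_3 = floor((14 + 11)/5) = 5.
  m_4 = 5*5 - 11 = 14, d_4 = (206 - 14^2)/5 = 10/5 = 2, a_4 = floor((14 + 14)/2) = 14.
  m_5 = 2*14 - 14 = 14, d_5 = (206 - 14^2)/2 = 10/2 = 5, a_5 = floor((14 + 14)/5) = 5.
  m_6 = 5*5 - 14 = 11, d_6 = (206 - 11^2)/5 = 85/5 = 17, a_6 = floor((14 + 11)/17) = 1.
  m_7 = 17*1 - 11 = 6, d_7 = (206 - 6^2)/17 = 170/17 = 10, a_7 = floor((14 + 6)/10) = 2.
  m_8 = 10*2 - 6 = 14, d_8 = (206 - 14^2)/10 = 10/10 = 1, a_8 = floor((14 + 14)/1) = 28.
  m_9 = 1*28 - 14 = 14, d_9 = (206 - 14^2)/1 = 10/1 = 10: (m_9, d_9) = (m_1, d_1) = (14, 10), so from here the quotients repeat a_1, ..., a_8; the period length is 8.
Hence the expansion of sqrt(206) is a_0 = 14 followed by the repeating block 2, 1, 5, 14, 5, 1, 2, 28 (period 8).

[14; (2, 1, 5, 14, 5, 1, 2, 28)]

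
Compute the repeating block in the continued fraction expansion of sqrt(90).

[9; (2, 18)]

Write x_i = (sqrt(90) + m_i)/d_i with (m_0, d_0) = (0, 1). a_0 = floor(sqrt(90)) = 9, since 9^2 = 81 <= 90 < 100 = 10^2.
Iterate m_{i+1} = d_i*a_i - m_i, d_{i+1} = (90 - m_{i+1}^2)/d_i, a_{i+1} = floor((a_0 + m_{i+1})/d_{i+1}):
  m_1 = 1*9 - 0 = 9, d_1 = (90 - 9^2)/1 = 9/1 = 9, a_1 = floor((9 + 9)/9) = 2.
  m_2 = 9*2 - 9 = 9, d_2 = (90 - 9^2)/9 = 9/9 = 1, a_2 = floor((9 + 9)/1) = 18.
  m_3 = 1*18 - 9 = 9, d_3 = (90 - 9^2)/1 = 9/1 = 9: (m_3, d_3) = (m_1, d_1) = (9, 9), so from here the quotients repeat a_1, a_2; the period length is 2.
Hence the expansion of sqrt(90) is a_0 = 9 followed by the repeating block 2, 18 (period 2).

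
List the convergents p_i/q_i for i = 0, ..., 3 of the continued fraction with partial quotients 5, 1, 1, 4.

Using the convergent recurrence p_i = a_i*p_{i-1} + p_{i-2}, q_i = a_i*q_{i-1} + q_{i-2} with p_{-2}=0, p_{-1}=1, q_{-2}=1, q_{-1}=0:
  i=0: a_0=5, p_0 = 5*1 + 0 = 5, q_0 = 5*0 + 1 = 1.
  i=1: a_1=1, p_1 = 1*5 + 1 = 6, q_1 = 1*1 + 0 = 1.
  i=2: a_2=1, p_2 = 1*6 + 5 = 11, q_2 = 1*1 + 1 = 2.
  i=3: a_3=4, p_3 = 4*11 + 6 = 50, q_3 = 4*2 + 1 = 9.

5/1, 6/1, 11/2, 50/9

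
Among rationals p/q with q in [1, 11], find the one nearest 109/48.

25/11

Expand x = 109/48 as a continued fraction with the Euclidean algorithm:
  109 = 2*48 + 13, so a_0 = 2.
  48 = 3*13 + 9, so a_1 = 3.
  13 = 1*9 + 4, so a_2 = 1.
  9 = 2*4 + 1, so a_3 = 2.
  4 = 4*1 + 0, so a_4 = 4.
so x = [2; 3, 1, 2, 4].
Convergents (p_i = a_i*p_{i-1} + p_{i-2}, q_i = a_i*q_{i-1} + q_{i-2} with p_{-2}=0, p_{-1}=1, q_{-2}=1, q_{-1}=0), until the denominator exceeds 11:
  i=0: a_0=2, p_0 = 2*1 + 0 = 2, q_0 = 2*0 + 1 = 1.
  i=1: a_1=3, p_1 = 3*2 + 1 = 7, q_1 = 3*1 + 0 = 3.
  i=2: a_2=1, p_2 = 1*7 + 2 = 9, q_2 = 1*3 + 1 = 4.
  i=3: a_3=2, p_3 = 2*9 + 7 = 25, q_3 = 2*4 + 3 = 11.
  i=4: a_4=4, p_4 = 4*25 + 9 = 109, q_4 = 4*11 + 4 = 48.
q_4 = 48 > 11, so the last convergent with denominator <= 11 is p_3/q_3 = 25/11.
The closest fraction with denominator <= 11 is either p_3/q_3 or the intermediate fraction (k*p_3 + p_2)/(k*q_3 + q_2) with the largest k >= 1 whose denominator stays <= 11; these approach x as k grows, and every other convergent or intermediate fraction in range is farther away.
Largest k: floor((11 - q_2)/q_3) = floor((11 - 4)/11) = 0.
Since k = 0, no intermediate fraction beyond p_3/q_3 has denominator <= 11, so the convergent 25/11 is the closest (its error is |109*11 - 25*48|/(48*11) = 1/528).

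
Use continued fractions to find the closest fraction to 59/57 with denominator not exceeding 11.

1/1

Expand x = 59/57 as a continued fraction with the Euclidean algorithm:
  59 = 1*57 + 2, so a_0 = 1.
  57 = 28*2 + 1, so a_1 = 28.
  2 = 2*1 + 0, so a_2 = 2.
so x = [1; 28, 2].
Convergents (p_i = a_i*p_{i-1} + p_{i-2}, q_i = a_i*q_{i-1} + q_{i-2} with p_{-2}=0, p_{-1}=1, q_{-2}=1, q_{-1}=0), until the denominator exceeds 11:
  i=0: a_0=1, p_0 = 1*1 + 0 = 1, q_0 = 1*0 + 1 = 1.
  i=1: a_1=28, p_1 = 28*1 + 1 = 29, q_1 = 28*1 + 0 = 28.
q_1 = 28 > 11, so the last convergent with denominator <= 11 is p_0/q_0 = 1/1.
The closest fraction with denominator <= 11 is either p_0/q_0 or the intermediate fraction (k*p_0 + p_{-1})/(k*q_0 + q_{-1}) with the largest k >= 1 whose denominator stays <= 11; these approach x as k grows, and every other convergent or intermediate fraction in range is farther away.
Largest k: floor((11 - q_{-1})/q_0) = floor((11 - 0)/1) = 11 (using the seeds p_{-1} = 1, q_{-1} = 0).
That gives (11*1 + 1)/(11*1 + 0) = 12/11.
Compare the errors: |x - 1/1| = |59*1 - 1*57|/(57*1) = 2/57, and |x - 12/11| = |59*11 - 12*57|/(57*11) = 35/627.
Cross-multiplying, 2*627 = 1254 < 1995 = 35*57, so 2/57 is smaller: the convergent 1/1 is closer to x than 12/11.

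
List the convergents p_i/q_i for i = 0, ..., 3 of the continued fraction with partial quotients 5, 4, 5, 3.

Using the convergent recurrence p_i = a_i*p_{i-1} + p_{i-2}, q_i = a_i*q_{i-1} + q_{i-2} with p_{-2}=0, p_{-1}=1, q_{-2}=1, q_{-1}=0:
  i=0: a_0=5, p_0 = 5*1 + 0 = 5, q_0 = 5*0 + 1 = 1.
  i=1: a_1=4, p_1 = 4*5 + 1 = 21, q_1 = 4*1 + 0 = 4.
  i=2: a_2=5, p_2 = 5*21 + 5 = 110, q_2 = 5*4 + 1 = 21.
  i=3: a_3=3, p_3 = 3*110 + 21 = 351, q_3 = 3*21 + 4 = 67.

5/1, 21/4, 110/21, 351/67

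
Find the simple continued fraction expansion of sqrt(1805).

Write x_i = (sqrt(1805) + m_i)/d_i with (m_0, d_0) = (0, 1). a_0 = floor(sqrt(1805)) = 42, since 42^2 = 1764 <= 1805 < 1849 = 43^2.
Iterate m_{i+1} = d_i*a_i - m_i, d_{i+1} = (1805 - m_{i+1}^2)/d_i, a_{i+1} = floor((a_0 + m_{i+1})/d_{i+1}):
  m_1 = 1*42 - 0 = 42, d_1 = (1805 - 42^2)/1 = 41/1 = 41, a_1 = floor((42 + 42)/41) = 2.
  m_2 = 41*2 - 42 = 40, d_2 = (1805 - 40^2)/41 = 205/41 = 5, a_2 = floor((42 + 40)/5) = 16.
  m_3 = 5*16 - 40 = 40, d_3 = (1805 - 40^2)/5 = 205/5 = 41, a_3 = floor((42 + 40)/41) = 2.
  m_4 = 41*2 - 40 = 42, d_4 = (1805 - 42^2)/41 = 41/41 = 1, a_4 = floor((42 + 42)/1) = 84.
  m_5 = 1*84 - 42 = 42, d_5 = (1805 - 42^2)/1 = 41/1 = 41: (m_5, d_5) = (m_1, d_1) = (42, 41), so from here the quotients repeat a_1, ..., a_4; the period length is 4.
Hence the expansion of sqrt(1805) is a_0 = 42 followed by the repeating block 2, 16, 2, 84 (period 4).

[42; (2, 16, 2, 84)]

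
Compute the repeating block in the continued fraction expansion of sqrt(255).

Write x_i = (sqrt(255) + m_i)/d_i with (m_0, d_0) = (0, 1). a_0 = floor(sqrt(255)) = 15, since 15^2 = 225 <= 255 < 256 = 16^2.
Iterate m_{i+1} = d_i*a_i - m_i, d_{i+1} = (255 - m_{i+1}^2)/d_i, a_{i+1} = floor((a_0 + m_{i+1})/d_{i+1}):
  m_1 = 1*15 - 0 = 15, d_1 = (255 - 15^2)/1 = 30/1 = 30, a_1 = floor((15 + 15)/30) = 1.
  m_2 = 30*1 - 15 = 15, d_2 = (255 - 15^2)/30 = 30/30 = 1, a_2 = floor((15 + 15)/1) = 30.
  m_3 = 1*30 - 15 = 15, d_3 = (255 - 15^2)/1 = 30/1 = 30: (m_3, d_3) = (m_1, d_1) = (15, 30), so from here the quotients repeat a_1, a_2; the period length is 2.
Hence the expansion of sqrt(255) is a_0 = 15 followed by the repeating block 1, 30 (period 2).

[15; (1, 30)]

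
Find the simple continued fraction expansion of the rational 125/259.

Run the Euclidean algorithm on 125 and 259; the successive quotients are the partial quotients a_0, a_1, ... (each step inverts the fractional part left over by the previous one):
  125 = 0*259 + 125, so a_0 = 0.
  259 = 2*125 + 9, so a_1 = 2.
  125 = 13*9 + 8, so a_2 = 13.
  9 = 1*8 + 1, so a_3 = 1.
  8 = 8*1 + 0, so a_4 = 8.
The remainder reaches 0 after 5 divisions, so the expansion has 5 partial quotients, read off in order.

[0; 2, 13, 1, 8]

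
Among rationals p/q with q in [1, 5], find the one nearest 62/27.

7/3

Expand x = 62/27 as a continued fraction with the Euclidean algorithm:
  62 = 2*27 + 8, so a_0 = 2.
  27 = 3*8 + 3, so a_1 = 3.
  8 = 2*3 + 2, so a_2 = 2.
  3 = 1*2 + 1, so a_3 = 1.
  2 = 2*1 + 0, so a_4 = 2.
so x = [2; 3, 2, 1, 2].
Convergents (p_i = a_i*p_{i-1} + p_{i-2}, q_i = a_i*q_{i-1} + q_{i-2} with p_{-2}=0, p_{-1}=1, q_{-2}=1, q_{-1}=0), until the denominator exceeds 5:
  i=0: a_0=2, p_0 = 2*1 + 0 = 2, q_0 = 2*0 + 1 = 1.
  i=1: a_1=3, p_1 = 3*2 + 1 = 7, q_1 = 3*1 + 0 = 3.
  i=2: a_2=2, p_2 = 2*7 + 2 = 16, q_2 = 2*3 + 1 = 7.
q_2 = 7 > 5, so the last convergent with denominator <= 5 is p_1/q_1 = 7/3.
The closest fraction with denominator <= 5 is either p_1/q_1 or the intermediate fraction (k*p_1 + p_0)/(k*q_1 + q_0) with the largest k >= 1 whose denominator stays <= 5; these approach x as k grows, and every other convergent or intermediate fraction in range is farther away.
Largest k: floor((5 - q_0)/q_1) = floor((5 - 1)/3) = 1.
That gives (1*7 + 2)/(1*3 + 1) = 9/4.
Compare the errors: |x - 7/3| = |62*3 - 7*27|/(27*3) = 3/81, and |x - 9/4| = |62*4 - 9*27|/(27*4) = 5/108.
Cross-multiplying, 3*108 = 324 < 405 = 5*81, so 3/81 is smaller: the convergent 7/3 is closer to x than 9/4.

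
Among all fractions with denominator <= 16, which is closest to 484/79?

49/8

Expand x = 484/79 as a continued fraction with the Euclidean algorithm:
  484 = 6*79 + 10, so a_0 = 6.
  79 = 7*10 + 9, so a_1 = 7.
  10 = 1*9 + 1, so a_2 = 1.
  9 = 9*1 + 0, so a_3 = 9.
so x = [6; 7, 1, 9].
Convergents (p_i = a_i*p_{i-1} + p_{i-2}, q_i = a_i*q_{i-1} + q_{i-2} with p_{-2}=0, p_{-1}=1, q_{-2}=1, q_{-1}=0), until the denominator exceeds 16:
  i=0: a_0=6, p_0 = 6*1 + 0 = 6, q_0 = 6*0 + 1 = 1.
  i=1: a_1=7, p_1 = 7*6 + 1 = 43, q_1 = 7*1 + 0 = 7.
  i=2: a_2=1, p_2 = 1*43 + 6 = 49, q_2 = 1*7 + 1 = 8.
  i=3: a_3=9, p_3 = 9*49 + 43 = 484, q_3 = 9*8 + 7 = 79.
q_3 = 79 > 16, so the last convergent with denominator <= 16 is p_2/q_2 = 49/8.
The closest fraction with denominator <= 16 is either p_2/q_2 or the intermediate fraction (k*p_2 + p_1)/(k*q_2 + q_1) with the largest k >= 1 whose denominator stays <= 16; these approach x as k grows, and every other convergent or intermediate fraction in range is farther away.
Largest k: floor((16 - q_1)/q_2) = floor((16 - 7)/8) = 1.
That gives (1*49 + 43)/(1*8 + 7) = 92/15.
Compare the errors: |x - 49/8| = |484*8 - 49*79|/(79*8) = 1/632, and |x - 92/15| = |484*15 - 92*79|/(79*15) = 8/1185.
Cross-multiplying, 1*1185 = 1185 < 5056 = 8*632, so 1/632 is smaller: the convergent 49/8 is closer to x than 92/15.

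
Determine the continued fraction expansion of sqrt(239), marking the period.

Write x_i = (sqrt(239) + m_i)/d_i with (m_0, d_0) = (0, 1). a_0 = floor(sqrt(239)) = 15, since 15^2 = 225 <= 239 < 256 = 16^2.
Iterate m_{i+1} = d_i*a_i - m_i, d_{i+1} = (239 - m_{i+1}^2)/d_i, a_{i+1} = floor((a_0 + m_{i+1})/d_{i+1}):
  m_1 = 1*15 - 0 = 15, d_1 = (239 - 15^2)/1 = 14/1 = 14, a_1 = floor((15 + 15)/14) = 2.
  m_2 = 14*2 - 15 = 13, d_2 = (239 - 13^2)/14 = 70/14 = 5, a_2 = floor((15 + 13)/5) = 5.
  m_3 = 5*5 - 13 = 12, d_3 = (239 - 12^2)/5 = 95/5 = 19, a_3 = floor((15 + 12)/19) = 1.
  m_4 = 19*1 - 12 = 7, d_4 = (239 - 7^2)/19 = 190/19 = 10, a_4 = floor((15 + 7)/10) = 2.
  m_5 = 10*2 - 7 = 13, d_5 = (239 - 13^2)/10 = 70/10 = 7, a_5 = floor((15 + 13)/7) = 4.
  m_6 = 7*4 - 13 = 15, d_6 = (239 - 15^2)/7 = 14/7 = 2, a_6 = floor((15 + 15)/2) = 15.
  m_7 = 2*15 - 15 = 15, d_7 = (239 - 15^2)/2 = 14/2 = 7, a_7 = floor((15 + 15)/7) = 4.
  m_8 = 7*4 - 15 = 13, d_8 = (239 - 13^2)/7 = 70/7 = 10, a_8 = floor((15 + 13)/10) = 2.
  m_9 = 10*2 - 13 = 7, d_9 = (239 - 7^2)/10 = 190/10 = 19, a_9 = floor((15 + 7)/19) = 1.
  m_10 = 19*1 - 7 = 12, d_10 = (239 - 12^2)/19 = 95/19 = 5, a_10 = floor((15 + 12)/5) = 5.
  m_11 = 5*5 - 12 = 13, d_11 = (239 - 13^2)/5 = 70/5 = 14, a_11 = floor((15 + 13)/14) = 2.
  m_12 = 14*2 - 13 = 15, d_12 = (239 - 15^2)/14 = 14/14 = 1, a_12 = floor((15 + 15)/1) = 30.
  m_13 = 1*30 - 15 = 15, d_13 = (239 - 15^2)/1 = 14/1 = 14: (m_13, d_13) = (m_1, d_1) = (15, 14), so from here the quotients repeat a_1, ..., a_12; the period length is 12.
Hence the expansion of sqrt(239) is a_0 = 15 followed by the repeating block 2, 5, 1, 2, 4, 15, 4, 2, 1, 5, 2, 30 (period 12).

[15; (2, 5, 1, 2, 4, 15, 4, 2, 1, 5, 2, 30)]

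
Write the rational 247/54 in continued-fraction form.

Run the Euclidean algorithm on 247 and 54; the successive quotients are the partial quotients a_0, a_1, ... (each step inverts the fractional part left over by the previous one):
  247 = 4*54 + 31, so a_0 = 4.
  54 = 1*31 + 23, so a_1 = 1.
  31 = 1*23 + 8, so a_2 = 1.
  23 = 2*8 + 7, so a_3 = 2.
  8 = 1*7 + 1, so a_4 = 1.
  7 = 7*1 + 0, so a_5 = 7.
The remainder reaches 0 after 6 divisions, so the expansion has 6 partial quotients, read off in order.

[4; 1, 1, 2, 1, 7]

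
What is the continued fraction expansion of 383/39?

[9; 1, 4, 1, 1, 3]

Run the Euclidean algorithm on 383 and 39; the successive quotients are the partial quotients a_0, a_1, ... (each step inverts the fractional part left over by the previous one):
  383 = 9*39 + 32, so a_0 = 9.
  39 = 1*32 + 7, so a_1 = 1.
  32 = 4*7 + 4, so a_2 = 4.
  7 = 1*4 + 3, so a_3 = 1.
  4 = 1*3 + 1, so a_4 = 1.
  3 = 3*1 + 0, so a_5 = 3.
The remainder reaches 0 after 6 divisions, so the expansion has 6 partial quotients, read off in order.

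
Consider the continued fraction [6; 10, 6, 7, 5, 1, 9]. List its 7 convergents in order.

6/1, 61/10, 372/61, 2665/437, 13697/2246, 16362/2683, 160955/26393

Using the convergent recurrence p_i = a_i*p_{i-1} + p_{i-2}, q_i = a_i*q_{i-1} + q_{i-2} with p_{-2}=0, p_{-1}=1, q_{-2}=1, q_{-1}=0:
  i=0: a_0=6, p_0 = 6*1 + 0 = 6, q_0 = 6*0 + 1 = 1.
  i=1: a_1=10, p_1 = 10*6 + 1 = 61, q_1 = 10*1 + 0 = 10.
  i=2: a_2=6, p_2 = 6*61 + 6 = 372, q_2 = 6*10 + 1 = 61.
  i=3: a_3=7, p_3 = 7*372 + 61 = 2665, q_3 = 7*61 + 10 = 437.
  i=4: a_4=5, p_4 = 5*2665 + 372 = 13697, q_4 = 5*437 + 61 = 2246.
  i=5: a_5=1, p_5 = 1*13697 + 2665 = 16362, q_5 = 1*2246 + 437 = 2683.
  i=6: a_6=9, p_6 = 9*16362 + 13697 = 160955, q_6 = 9*2683 + 2246 = 26393.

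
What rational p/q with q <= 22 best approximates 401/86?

14/3

Expand x = 401/86 as a continued fraction with the Euclidean algorithm:
  401 = 4*86 + 57, so a_0 = 4.
  86 = 1*57 + 29, so a_1 = 1.
  57 = 1*29 + 28, so a_2 = 1.
  29 = 1*28 + 1, so a_3 = 1.
  28 = 28*1 + 0, so a_4 = 28.
so x = [4; 1, 1, 1, 28].
Convergents (p_i = a_i*p_{i-1} + p_{i-2}, q_i = a_i*q_{i-1} + q_{i-2} with p_{-2}=0, p_{-1}=1, q_{-2}=1, q_{-1}=0), until the denominator exceeds 22:
  i=0: a_0=4, p_0 = 4*1 + 0 = 4, q_0 = 4*0 + 1 = 1.
  i=1: a_1=1, p_1 = 1*4 + 1 = 5, q_1 = 1*1 + 0 = 1.
  i=2: a_2=1, p_2 = 1*5 + 4 = 9, q_2 = 1*1 + 1 = 2.
  i=3: a_3=1, p_3 = 1*9 + 5 = 14, q_3 = 1*2 + 1 = 3.
  i=4: a_4=28, p_4 = 28*14 + 9 = 401, q_4 = 28*3 + 2 = 86.
q_4 = 86 > 22, so the last convergent with denominator <= 22 is p_3/q_3 = 14/3.
The closest fraction with denominator <= 22 is either p_3/q_3 or the intermediate fraction (k*p_3 + p_2)/(k*q_3 + q_2) with the largest k >= 1 whose denominator stays <= 22; these approach x as k grows, and every other convergent or intermediate fraction in range is farther away.
Largest k: floor((22 - q_2)/q_3) = floor((22 - 2)/3) = 6.
That gives (6*14 + 9)/(6*3 + 2) = 93/20.
Compare the errors: |x - 14/3| = |401*3 - 14*86|/(86*3) = 1/258, and |x - 93/20| = |401*20 - 93*86|/(86*20) = 22/1720.
Cross-multiplying, 1*1720 = 1720 < 5676 = 22*258, so 1/258 is smaller: the convergent 14/3 is closer to x than 93/20.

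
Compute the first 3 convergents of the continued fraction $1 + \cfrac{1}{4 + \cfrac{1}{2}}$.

Using the convergent recurrence p_i = a_i*p_{i-1} + p_{i-2}, q_i = a_i*q_{i-1} + q_{i-2} with p_{-2}=0, p_{-1}=1, q_{-2}=1, q_{-1}=0:
  i=0: a_0=1, p_0 = 1*1 + 0 = 1, q_0 = 1*0 + 1 = 1.
  i=1: a_1=4, p_1 = 4*1 + 1 = 5, q_1 = 4*1 + 0 = 4.
  i=2: a_2=2, p_2 = 2*5 + 1 = 11, q_2 = 2*4 + 1 = 9.

1/1, 5/4, 11/9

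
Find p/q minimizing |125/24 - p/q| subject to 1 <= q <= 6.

26/5

Expand x = 125/24 as a continued fraction with the Euclidean algorithm:
  125 = 5*24 + 5, so a_0 = 5.
  24 = 4*5 + 4, so a_1 = 4.
  5 = 1*4 + 1, so a_2 = 1.
  4 = 4*1 + 0, so a_3 = 4.
so x = [5; 4, 1, 4].
Convergents (p_i = a_i*p_{i-1} + p_{i-2}, q_i = a_i*q_{i-1} + q_{i-2} with p_{-2}=0, p_{-1}=1, q_{-2}=1, q_{-1}=0), until the denominator exceeds 6:
  i=0: a_0=5, p_0 = 5*1 + 0 = 5, q_0 = 5*0 + 1 = 1.
  i=1: a_1=4, p_1 = 4*5 + 1 = 21, q_1 = 4*1 + 0 = 4.
  i=2: a_2=1, p_2 = 1*21 + 5 = 26, q_2 = 1*4 + 1 = 5.
  i=3: a_3=4, p_3 = 4*26 + 21 = 125, q_3 = 4*5 + 4 = 24.
q_3 = 24 > 6, so the last convergent with denominator <= 6 is p_2/q_2 = 26/5.
The closest fraction with denominator <= 6 is either p_2/q_2 or the intermediate fraction (k*p_2 + p_1)/(k*q_2 + q_1) with the largest k >= 1 whose denominator stays <= 6; these approach x as k grows, and every other convergent or intermediate fraction in range is farther away.
Largest k: floor((6 - q_1)/q_2) = floor((6 - 4)/5) = 0.
Since k = 0, no intermediate fraction beyond p_2/q_2 has denominator <= 6, so the convergent 26/5 is the closest (its error is |125*5 - 26*24|/(24*5) = 1/120).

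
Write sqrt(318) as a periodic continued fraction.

Write x_i = (sqrt(318) + m_i)/d_i with (m_0, d_0) = (0, 1). a_0 = floor(sqrt(318)) = 17, since 17^2 = 289 <= 318 < 324 = 18^2.
Iterate m_{i+1} = d_i*a_i - m_i, d_{i+1} = (318 - m_{i+1}^2)/d_i, a_{i+1} = floor((a_0 + m_{i+1})/d_{i+1}):
  m_1 = 1*17 - 0 = 17, d_1 = (318 - 17^2)/1 = 29/1 = 29, a_1 = floor((17 + 17)/29) = 1.
  m_2 = 29*1 - 17 = 12, d_2 = (318 - 12^2)/29 = 174/29 = 6, a_2 = floor((17 + 12)/6) = 4.
  m_3 = 6*4 - 12 = 12, d_3 = (318 - 12^2)/6 = 174/6 = 29, a_3 = floor((17 + 12)/29) = 1.
  m_4 = 29*1 - 12 = 17, d_4 = (318 - 17^2)/29 = 29/29 = 1, a_4 = floor((17 + 17)/1) = 34.
  m_5 = 1*34 - 17 = 17, d_5 = (318 - 17^2)/1 = 29/1 = 29: (m_5, d_5) = (m_1, d_1) = (17, 29), so from here the quotients repeat a_1, ..., a_4; the period length is 4.
Hence the expansion of sqrt(318) is a_0 = 17 followed by the repeating block 1, 4, 1, 34 (period 4).

[17; (1, 4, 1, 34)]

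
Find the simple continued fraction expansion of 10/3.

Run the Euclidean algorithm on 10 and 3; the successive quotients are the partial quotients a_0, a_1, ... (each step inverts the fractional part left over by the previous one):
  10 = 3*3 + 1, so a_0 = 3.
  3 = 3*1 + 0, so a_1 = 3.
The remainder reaches 0 after 2 divisions, so the expansion has 2 partial quotients, read off in order.

[3; 3]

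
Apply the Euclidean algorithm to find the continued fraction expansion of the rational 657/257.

[2; 1, 1, 3, 1, 13, 2]

Run the Euclidean algorithm on 657 and 257; the successive quotients are the partial quotients a_0, a_1, ... (each step inverts the fractional part left over by the previous one):
  657 = 2*257 + 143, so a_0 = 2.
  257 = 1*143 + 114, so a_1 = 1.
  143 = 1*114 + 29, so a_2 = 1.
  114 = 3*29 + 27, so a_3 = 3.
  29 = 1*27 + 2, so a_4 = 1.
  27 = 13*2 + 1, so a_5 = 13.
  2 = 2*1 + 0, so a_6 = 2.
The remainder reaches 0 after 7 divisions, so the expansion has 7 partial quotients, read off in order.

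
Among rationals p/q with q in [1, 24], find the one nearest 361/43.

193/23

Expand x = 361/43 as a continued fraction with the Euclidean algorithm:
  361 = 8*43 + 17, so a_0 = 8.
  43 = 2*17 + 9, so a_1 = 2.
  17 = 1*9 + 8, so a_2 = 1.
  9 = 1*8 + 1, so a_3 = 1.
  8 = 8*1 + 0, so a_4 = 8.
so x = [8; 2, 1, 1, 8].
Convergents (p_i = a_i*p_{i-1} + p_{i-2}, q_i = a_i*q_{i-1} + q_{i-2} with p_{-2}=0, p_{-1}=1, q_{-2}=1, q_{-1}=0), until the denominator exceeds 24:
  i=0: a_0=8, p_0 = 8*1 + 0 = 8, q_0 = 8*0 + 1 = 1.
  i=1: a_1=2, p_1 = 2*8 + 1 = 17, q_1 = 2*1 + 0 = 2.
  i=2: a_2=1, p_2 = 1*17 + 8 = 25, q_2 = 1*2 + 1 = 3.
  i=3: a_3=1, p_3 = 1*25 + 17 = 42, q_3 = 1*3 + 2 = 5.
  i=4: a_4=8, p_4 = 8*42 + 25 = 361, q_4 = 8*5 + 3 = 43.
q_4 = 43 > 24, so the last convergent with denominator <= 24 is p_3/q_3 = 42/5.
The closest fraction with denominator <= 24 is either p_3/q_3 or the intermediate fraction (k*p_3 + p_2)/(k*q_3 + q_2) with the largest k >= 1 whose denominator stays <= 24; these approach x as k grows, and every other convergent or intermediate fraction in range is farther away.
Largest k: floor((24 - q_2)/q_3) = floor((24 - 3)/5) = 4.
That gives (4*42 + 25)/(4*5 + 3) = 193/23.
Compare the errors: |x - 42/5| = |361*5 - 42*43|/(43*5) = 1/215, and |x - 193/23| = |361*23 - 193*43|/(43*23) = 4/989.
Cross-multiplying, 4*215 = 860 < 989 = 1*989, so 4/989 is smaller: the intermediate fraction 193/23 is closer to x than 42/5.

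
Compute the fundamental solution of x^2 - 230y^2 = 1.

(x, y) = (91, 6)

First expand sqrt(230) as a continued fraction. With x_i = (sqrt(230) + m_i)/d_i and (m_0, d_0) = (0, 1): a_0 = floor(sqrt(230)) = 15, since 15^2 = 225 <= 230 < 256 = 16^2.
Iterate m_{i+1} = d_i*a_i - m_i, d_{i+1} = (230 - m_{i+1}^2)/d_i, a_{i+1} = floor((a_0 + m_{i+1})/d_{i+1}):
  m_1 = 1*15 - 0 = 15, d_1 = (230 - 15^2)/1 = 5/1 = 5, a_1 = floor((15 + 15)/5) = 6.
  m_2 = 5*6 - 15 = 15, d_2 = (230 - 15^2)/5 = 5/5 = 1, a_2 = floor((15 + 15)/1) = 30.
  m_3 = 1*30 - 15 = 15, d_3 = (230 - 15^2)/1 = 5/1 = 5: (m_3, d_3) = (m_1, d_1) = (15, 5), so from here the quotients repeat a_1, a_2; the period length is 2.
So sqrt(230) = [15; (6, 30)] with period length k = 2.
k is even, so the fundamental solution of x^2 - 230y^2 = 1 is (p_{k-1}, q_{k-1}) = (p_1, q_1); compute convergents through index 1.
Convergents (p_i = a_i*p_{i-1} + p_{i-2}, q_i = a_i*q_{i-1} + q_{i-2} with p_{-2}=0, p_{-1}=1, q_{-2}=1, q_{-1}=0):
  i=0: a_0=15, p_0 = 15*1 + 0 = 15, q_0 = 15*0 + 1 = 1.
  i=1: a_1=6, p_1 = 6*15 + 1 = 91, q_1 = 6*1 + 0 = 6.
Check: 91^2 - 230*6^2 = 8281 - 8280 = 1, so (x, y) = (91, 6) solves the equation, and by the theorem it is the least positive solution.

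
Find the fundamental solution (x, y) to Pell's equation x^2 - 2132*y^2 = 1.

(x, y) = (74859849, 1621270)

First expand sqrt(2132) as a continued fraction. With x_i = (sqrt(2132) + m_i)/d_i and (m_0, d_0) = (0, 1): a_0 = floor(sqrt(2132)) = 46, since 46^2 = 2116 <= 2132 < 2209 = 47^2.
Iterate m_{i+1} = d_i*a_i - m_i, d_{i+1} = (2132 - m_{i+1}^2)/d_i, a_{i+1} = floor((a_0 + m_{i+1})/d_{i+1}):
  m_1 = 1*46 - 0 = 46, d_1 = (2132 - 46^2)/1 = 16/1 = 16, a_1 = floor((46 + 46)/16) = 5.
  m_2 = 16*5 - 46 = 34, d_2 = (2132 - 34^2)/16 = 976/16 = 61, a_2 = floor((46 + 34)/61) = 1.
  m_3 = 61*1 - 34 = 27, d_3 = (2132 - 27^2)/61 = 1403/61 = 23, a_3 = floor((46 + 27)/23) = 3.
  m_4 = 23*3 - 27 = 42, d_4 = (2132 - 42^2)/23 = 368/23 = 16, a_4 = floor((46 + 42)/16) = 5.
  m_5 = 16*5 - 42 = 38, d_5 = (2132 - 38^2)/16 = 688/16 = 43, a_5 = floor((46 + 38)/43) = 1.
  m_6 = 43*1 - 38 = 5, d_6 = (2132 - 5^2)/43 = 2107/43 = 49, a_6 = floor((46 + 5)/49) = 1.
  m_7 = 49*1 - 5 = 44, d_7 = (2132 - 44^2)/49 = 196/49 = 4, a_7 = floor((46 + 44)/4) = 22.
  m_8 = 4*22 - 44 = 44, d_8 = (2132 - 44^2)/4 = 196/4 = 49, a_8 = floor((46 + 44)/49) = 1.
  m_9 = 49*1 - 44 = 5, d_9 = (2132 - 5^2)/49 = 2107/49 = 43, a_9 = floor((46 + 5)/43) = 1.
  m_10 = 43*1 - 5 = 38, d_10 = (2132 - 38^2)/43 = 688/43 = 16, a_10 = floor((46 + 38)/16) = 5.
  m_11 = 16*5 - 38 = 42, d_11 = (2132 - 42^2)/16 = 368/16 = 23, a_11 = floor((46 + 42)/23) = 3.
  m_12 = 23*3 - 42 = 27, d_12 = (2132 - 27^2)/23 = 1403/23 = 61, a_12 = floor((46 + 27)/61) = 1.
  m_13 = 61*1 - 27 = 34, d_13 = (2132 - 34^2)/61 = 976/61 = 16, a_13 = floor((46 + 34)/16) = 5.
  m_14 = 16*5 - 34 = 46, d_14 = (2132 - 46^2)/16 = 16/16 = 1, a_14 = floor((46 + 46)/1) = 92.
  m_15 = 1*92 - 46 = 46, d_15 = (2132 - 46^2)/1 = 16/1 = 16: (m_15, d_15) = (m_1, d_1) = (46, 16), so from here the quotients repeat a_1, ..., a_14; the period length is 14.
So sqrt(2132) = [46; (5, 1, 3, 5, 1, 1, 22, 1, 1, 5, 3, 1, 5, 92)] with period length k = 14.
k is even, so the fundamental solution of x^2 - 2132y^2 = 1 is (p_{k-1}, q_{k-1}) = (p_13, q_13); compute convergents through index 13.
Convergents (p_i = a_i*p_{i-1} + p_{i-2}, q_i = a_i*q_{i-1} + q_{i-2} with p_{-2}=0, p_{-1}=1, q_{-2}=1, q_{-1}=0):
  i=0: a_0=46, p_0 = 46*1 + 0 = 46, q_0 = 46*0 + 1 = 1.
  i=1: a_1=5, p_1 = 5*46 + 1 = 231, q_1 = 5*1 + 0 = 5.
  i=2: a_2=1, p_2 = 1*231 + 46 = 277, q_2 = 1*5 + 1 = 6.
  i=3: a_3=3, p_3 = 3*277 + 231 = 1062, q_3 = 3*6 + 5 = 23.
  i=4: a_4=5, p_4 = 5*1062 + 277 = 5587, q_4 = 5*23 + 6 = 121.
  i=5: a_5=1, p_5 = 1*5587 + 1062 = 6649, q_5 = 1*121 + 23 = 144.
  i=6: a_6=1, p_6 = 1*6649 + 5587 = 12236, q_6 = 1*144 + 121 = 265.
  i=7: a_7=22, p_7 = 22*12236 + 6649 = 275841, q_7 = 22*265 + 144 = 5974.
  i=8: a_8=1, p_8 = 1*275841 + 12236 = 288077, q_8 = 1*5974 + 265 = 6239.
  i=9: a_9=1, p_9 = 1*288077 + 275841 = 563918, q_9 = 1*6239 + 5974 = 12213.
  i=10: a_10=5, p_10 = 5*563918 + 288077 = 3107667, q_10 = 5*12213 + 6239 = 67304.
  i=11: a_11=3, p_11 = 3*3107667 + 563918 = 9886919, q_11 = 3*67304 + 12213 = 214125.
  i=12: a_12=1, p_12 = 1*9886919 + 3107667 = 12994586, q_12 = 1*214125 + 67304 = 281429.
  i=13: a_13=5, p_13 = 5*12994586 + 9886919 = 74859849, q_13 = 5*281429 + 214125 = 1621270.
Check: 74859849^2 - 2132*1621270^2 = 5603996992302801 - 5603996992302800 = 1, so (x, y) = (74859849, 1621270) solves the equation, and by the theorem it is the least positive solution.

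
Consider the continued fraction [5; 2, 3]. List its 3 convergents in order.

5/1, 11/2, 38/7

Using the convergent recurrence p_i = a_i*p_{i-1} + p_{i-2}, q_i = a_i*q_{i-1} + q_{i-2} with p_{-2}=0, p_{-1}=1, q_{-2}=1, q_{-1}=0:
  i=0: a_0=5, p_0 = 5*1 + 0 = 5, q_0 = 5*0 + 1 = 1.
  i=1: a_1=2, p_1 = 2*5 + 1 = 11, q_1 = 2*1 + 0 = 2.
  i=2: a_2=3, p_2 = 3*11 + 5 = 38, q_2 = 3*2 + 1 = 7.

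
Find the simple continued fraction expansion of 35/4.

Run the Euclidean algorithm on 35 and 4; the successive quotients are the partial quotients a_0, a_1, ... (each step inverts the fractional part left over by the previous one):
  35 = 8*4 + 3, so a_0 = 8.
  4 = 1*3 + 1, so a_1 = 1.
  3 = 3*1 + 0, so a_2 = 3.
The remainder reaches 0 after 3 divisions, so the expansion has 3 partial quotients, read off in order.

[8; 1, 3]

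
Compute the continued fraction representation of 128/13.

[9; 1, 5, 2]

Run the Euclidean algorithm on 128 and 13; the successive quotients are the partial quotients a_0, a_1, ... (each step inverts the fractional part left over by the previous one):
  128 = 9*13 + 11, so a_0 = 9.
  13 = 1*11 + 2, so a_1 = 1.
  11 = 5*2 + 1, so a_2 = 5.
  2 = 2*1 + 0, so a_3 = 2.
The remainder reaches 0 after 4 divisions, so the expansion has 4 partial quotients, read off in order.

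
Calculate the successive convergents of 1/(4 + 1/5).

Using the convergent recurrence p_i = a_i*p_{i-1} + p_{i-2}, q_i = a_i*q_{i-1} + q_{i-2} with p_{-2}=0, p_{-1}=1, q_{-2}=1, q_{-1}=0:
  i=0: a_0=0, p_0 = 0*1 + 0 = 0, q_0 = 0*0 + 1 = 1.
  i=1: a_1=4, p_1 = 4*0 + 1 = 1, q_1 = 4*1 + 0 = 4.
  i=2: a_2=5, p_2 = 5*1 + 0 = 5, q_2 = 5*4 + 1 = 21.

0/1, 1/4, 5/21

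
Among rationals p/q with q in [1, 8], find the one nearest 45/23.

Expand x = 45/23 as a continued fraction with the Euclidean algorithm:
  45 = 1*23 + 22, so a_0 = 1.
  23 = 1*22 + 1, so a_1 = 1.
  22 = 22*1 + 0, so a_2 = 22.
so x = [1; 1, 22].
Convergents (p_i = a_i*p_{i-1} + p_{i-2}, q_i = a_i*q_{i-1} + q_{i-2} with p_{-2}=0, p_{-1}=1, q_{-2}=1, q_{-1}=0), until the denominator exceeds 8:
  i=0: a_0=1, p_0 = 1*1 + 0 = 1, q_0 = 1*0 + 1 = 1.
  i=1: a_1=1, p_1 = 1*1 + 1 = 2, q_1 = 1*1 + 0 = 1.
  i=2: a_2=22, p_2 = 22*2 + 1 = 45, q_2 = 22*1 + 1 = 23.
q_2 = 23 > 8, so the last convergent with denominator <= 8 is p_1/q_1 = 2/1.
The closest fraction with denominator <= 8 is either p_1/q_1 or the intermediate fraction (k*p_1 + p_0)/(k*q_1 + q_0) with the largest k >= 1 whose denominator stays <= 8; these approach x as k grows, and every other convergent or intermediate fraction in range is farther away.
Largest k: floor((8 - q_0)/q_1) = floor((8 - 1)/1) = 7.
That gives (7*2 + 1)/(7*1 + 1) = 15/8.
Compare the errors: |x - 2/1| = |45*1 - 2*23|/(23*1) = 1/23, and |x - 15/8| = |45*8 - 15*23|/(23*8) = 15/184.
Cross-multiplying, 1*184 = 184 < 345 = 15*23, so 1/23 is smaller: the convergent 2/1 is closer to x than 15/8.

2/1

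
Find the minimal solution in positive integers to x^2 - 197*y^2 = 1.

(x, y) = (393, 28)

First expand sqrt(197) as a continued fraction. With x_i = (sqrt(197) + m_i)/d_i and (m_0, d_0) = (0, 1): a_0 = floor(sqrt(197)) = 14, since 14^2 = 196 <= 197 < 225 = 15^2.
Iterate m_{i+1} = d_i*a_i - m_i, d_{i+1} = (197 - m_{i+1}^2)/d_i, a_{i+1} = floor((a_0 + m_{i+1})/d_{i+1}):
  m_1 = 1*14 - 0 = 14, d_1 = (197 - 14^2)/1 = 1/1 = 1, a_1 = floor((14 + 14)/1) = 28.
  m_2 = 1*28 - 14 = 14, d_2 = (197 - 14^2)/1 = 1/1 = 1: (m_2, d_2) = (m_1, d_1) = (14, 1), so from here the quotient a_1 repeats; the period length is 1.
So sqrt(197) = [14; (28)] with period length k = 1.
k is odd, so (p_{k-1}, q_{k-1}) only solves x^2 - 197y^2 = -1 and the fundamental solution of x^2 - 197y^2 = 1 is (p_{2k-1}, q_{2k-1}) = (p_1, q_1); compute convergents through index 1, running through the period twice.
Convergents (p_i = a_i*p_{i-1} + p_{i-2}, q_i = a_i*q_{i-1} + q_{i-2} with p_{-2}=0, p_{-1}=1, q_{-2}=1, q_{-1}=0):
  i=0: a_0=14, p_0 = 14*1 + 0 = 14, q_0 = 14*0 + 1 = 1.
  i=1: a_1=28, p_1 = 28*14 + 1 = 393, q_1 = 28*1 + 0 = 28.
Indeed p_0^2 - 197*q_0^2 = 196 - 197 = -1, not +1.
Check: 393^2 - 197*28^2 = 154449 - 154448 = 1, so (x, y) = (393, 28) solves the equation, and by the theorem it is the least positive solution.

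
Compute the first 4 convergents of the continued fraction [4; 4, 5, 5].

Using the convergent recurrence p_i = a_i*p_{i-1} + p_{i-2}, q_i = a_i*q_{i-1} + q_{i-2} with p_{-2}=0, p_{-1}=1, q_{-2}=1, q_{-1}=0:
  i=0: a_0=4, p_0 = 4*1 + 0 = 4, q_0 = 4*0 + 1 = 1.
  i=1: a_1=4, p_1 = 4*4 + 1 = 17, q_1 = 4*1 + 0 = 4.
  i=2: a_2=5, p_2 = 5*17 + 4 = 89, q_2 = 5*4 + 1 = 21.
  i=3: a_3=5, p_3 = 5*89 + 17 = 462, q_3 = 5*21 + 4 = 109.

4/1, 17/4, 89/21, 462/109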